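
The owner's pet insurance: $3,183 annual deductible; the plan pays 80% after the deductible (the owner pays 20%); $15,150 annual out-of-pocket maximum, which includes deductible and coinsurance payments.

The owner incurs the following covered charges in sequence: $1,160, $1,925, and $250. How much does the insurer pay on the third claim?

#1 ($1,160): fully absorbed by the deductible. Owner pays $1,160; OOP now $1,160. Insurer: $1,160 − $1,160 = $0.
#2 ($1,925): entire amount goes to the deductible. Owner pays $1,925; OOP now $3,085. Insurer: $1,925 − $1,925 = $0.
#3 ($250): deductible takes $98, $152 remains; owner's 20% is $30.40. Owner pays $128.40; OOP now $3,213.40. Plan pays $250 − $128.40 = $121.60.

$121.60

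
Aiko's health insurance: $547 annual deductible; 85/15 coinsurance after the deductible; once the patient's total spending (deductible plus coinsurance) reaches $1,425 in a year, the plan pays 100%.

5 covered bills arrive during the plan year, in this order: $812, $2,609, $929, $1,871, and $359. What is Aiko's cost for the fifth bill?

$26.90

Claim 1 ($812): deductible takes $547, $265 remains; patient's 15% is $39.75. Cost to patient: $586.75. OOP to date $586.75.
Claim 2 ($2,609): deductible met; 15% of $2,609 = $391.35. Patient pays $391.35; OOP now $978.10.
Claim 3 ($929): deductible met; 15% of $929 = $139.35. Patient pays $139.35; OOP now $1,117.45.
Claim 4 ($1,871): deductible met; 15% of $1,871 = $280.65. Patient owes $280.65 (running OOP $1,398.10).
Claim 5 ($359): deductible met; 15% of $359 = $53.85. OOP would hit $1,451.95 > $1,425, so the cap limits the patient to $1,425 − $1,398.10 = $26.90.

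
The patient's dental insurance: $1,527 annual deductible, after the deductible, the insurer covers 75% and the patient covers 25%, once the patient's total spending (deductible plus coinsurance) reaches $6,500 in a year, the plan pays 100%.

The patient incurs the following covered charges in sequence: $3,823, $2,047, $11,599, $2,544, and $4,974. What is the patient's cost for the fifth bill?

$351.50

Claim 1 — $3,823: $1,527 finishes the deductible; $2,296 goes to coinsurance; 25% of $2,296 = $574. Patient owes $2,101 (running OOP $2,101).
Claim 2 — $2,047: deductible met; 25% of $2,047 = $511.75. Patient owes $511.75 (running OOP $2,612.75).
Claim 3 — $11,599: 25% coinsurance on $11,599 = $2,899.75. Cost to patient: $2,899.75. OOP to date $5,512.50.
Claim 4 — $2,544: deductible already satisfied, so patient's share is 25% × $2,544 = $636. Cost to patient: $636. OOP to date $6,148.50.
Claim 5 — $4,974: deductible met; 25% of $4,974 = $1,243.50. Adding that to $6,148.50 gives $7,392, past the $6,500 cap; patient pays only $6,500 − $6,148.50 = $351.50.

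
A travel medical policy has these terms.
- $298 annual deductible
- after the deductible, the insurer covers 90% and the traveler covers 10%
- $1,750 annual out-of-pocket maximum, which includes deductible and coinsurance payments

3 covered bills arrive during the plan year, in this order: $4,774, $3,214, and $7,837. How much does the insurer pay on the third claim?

Claim 1 — $4,774: $298 finishes the deductible; $4,476 goes to coinsurance; traveler's 10% is $447.60. Traveler owes $745.60 (running OOP $745.60). Plan pays $4,774 − $745.60 = $4,028.40.
Claim 2 — $3,214: deductible met; 10% of $3,214 = $321.40. Traveler pays $321.40; OOP now $1,067. Plan pays $3,214 − $321.40 = $2,892.60.
Claim 3 — $7,837: deductible met; 10% of $7,837 = $783.70. That would push OOP to $1,850.70, over the $1,750 cap, so traveler pays $1,750 − $1,067 = $683. Insurer: $7,837 − $683 = $7,154.

$7,154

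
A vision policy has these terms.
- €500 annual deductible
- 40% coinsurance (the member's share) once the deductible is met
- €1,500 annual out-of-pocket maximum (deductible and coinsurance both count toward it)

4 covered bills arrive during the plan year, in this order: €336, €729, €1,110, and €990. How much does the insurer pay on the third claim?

€666

Bill 1, €336: entire amount goes to the deductible. Cost to member: €336. OOP to date €336. Insurer: €336 − €336 = €0.
Bill 2, €729: deductible takes €164, €565 remains; coinsurance €565 × 40% = €226. Member pays €390; OOP now €726. Plan pays €729 − €390 = €339.
Bill 3, €1,110: 40% coinsurance on €1,110 = €444. Cost to member: €444. OOP to date €1,170. Insurer: €1,110 − €444 = €666.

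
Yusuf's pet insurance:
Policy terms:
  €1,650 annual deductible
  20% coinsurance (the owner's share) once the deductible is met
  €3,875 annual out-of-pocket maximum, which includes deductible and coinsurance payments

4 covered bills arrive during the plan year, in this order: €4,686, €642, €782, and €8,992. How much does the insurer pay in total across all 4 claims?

Claim 1 — €4,686: €1,650 to deductible, leaving €3,036; owner's 20% is €607.20. Cost to owner: €2,257.20. OOP to date €2,257.20. Insurer: €4,686 − €2,257.20 = €2,428.80.
Claim 2 — €642: deductible met; 20% of €642 = €128.40. Owner owes €128.40 (running OOP €2,385.60). Insurer: €642 − €128.40 = €513.60.
Claim 3 — €782: deductible already satisfied, so owner's share is 20% × €782 = €156.40. Cost to owner: €156.40. OOP to date €2,542. Insurer: €782 − €156.40 = €625.60.
Claim 4 — €8,992: 20% coinsurance on €8,992 = €1,798.40. OOP would hit €4,340.40 > €3,875, so the cap limits the owner to €3,875 − €2,542 = €1,333. Insurer: €8,992 − €1,333 = €7,659.
Insurer total = bills − owner's total = €15,102 − €3,875 = €11,227.

€11,227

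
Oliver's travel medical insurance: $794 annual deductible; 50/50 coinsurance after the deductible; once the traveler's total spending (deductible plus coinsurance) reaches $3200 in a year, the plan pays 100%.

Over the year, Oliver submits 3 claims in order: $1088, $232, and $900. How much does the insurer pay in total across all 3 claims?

$713

Claim 1 — $1088: deductible takes $794, $294 remains; 50% of $294 = $147. Cost to traveler: $941. OOP to date $941. Plan pays $1088 − $941 = $147.
Claim 2 — $232: deductible met; 50% of $232 = $116. Traveler pays $116; OOP now $1057. Plan pays $232 − $116 = $116.
Claim 3 — $900: 50% coinsurance on $900 = $450. Cost to traveler: $450. OOP to date $1507. Plan pays $900 − $450 = $450.
Insurer total = bills − traveler's total = $2220 − $1507 = $713.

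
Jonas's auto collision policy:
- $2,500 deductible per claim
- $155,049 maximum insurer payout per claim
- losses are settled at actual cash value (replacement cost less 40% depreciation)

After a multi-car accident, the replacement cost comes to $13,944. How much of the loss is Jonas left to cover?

At 40% depreciation, ACV = $13,944 − $5,577.60 = $8,366.40.
Subtract the deductible: $8,366.40 − $2,500 = $5,866.40.
$5,866.40 ≤ $155,049, so the limit doesn't bind; insurer pays $5,866.40.
The driver bears the rest of the original loss: $13,944 − $5,866.40 = $8,077.60.

$8,077.60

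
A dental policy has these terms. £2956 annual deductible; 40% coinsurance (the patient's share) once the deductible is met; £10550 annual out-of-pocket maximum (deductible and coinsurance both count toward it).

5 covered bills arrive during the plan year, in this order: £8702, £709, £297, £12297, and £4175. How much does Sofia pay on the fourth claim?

#1 (£8702): deductible takes £2956, £5746 remains; patient's 40% is £2298.40. Cost to patient: £5254.40. OOP to date £5254.40.
#2 (£709): deductible met; 40% of £709 = £283.60. Patient owes £283.60 (running OOP £5538).
#3 (£297): deductible met; 40% of £297 = £118.80. Patient owes £118.80 (running OOP £5656.80).
#4 (£12297): deductible met; 40% of £12297 = £4918.80. Adding that to £5656.80 gives £10575.60, past the £10550 cap; patient pays only £10550 − £5656.80 = £4893.20.

£4893.20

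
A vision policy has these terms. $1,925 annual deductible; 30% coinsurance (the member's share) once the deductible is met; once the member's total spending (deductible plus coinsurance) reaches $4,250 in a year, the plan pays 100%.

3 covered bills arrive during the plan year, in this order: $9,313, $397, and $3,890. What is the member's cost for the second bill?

#1 ($9,313): $1,925 to deductible, leaving $7,388; 30% of $7,388 = $2,216.40. Member owes $4,141.40 (running OOP $4,141.40).
#2 ($397): 30% coinsurance on $397 = $119.10. OOP would hit $4,260.50 > $4,250, so the cap limits the member to $4,250 − $4,141.40 = $108.60.

$108.60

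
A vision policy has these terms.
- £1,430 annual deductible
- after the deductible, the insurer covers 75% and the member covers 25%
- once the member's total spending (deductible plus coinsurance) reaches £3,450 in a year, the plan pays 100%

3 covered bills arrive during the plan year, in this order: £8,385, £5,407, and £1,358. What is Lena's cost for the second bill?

#1 (£8,385): £1,430 to deductible, leaving £6,955; 25% of £6,955 = £1,738.75. Member owes £3,168.75 (running OOP £3,168.75).
#2 (£5,407): deductible already satisfied, so member's share is 25% × £5,407 = £1,351.75. That would push OOP to £4,520.50, over the £3,450 cap, so member pays £3,450 − £3,168.75 = £281.25.

£281.25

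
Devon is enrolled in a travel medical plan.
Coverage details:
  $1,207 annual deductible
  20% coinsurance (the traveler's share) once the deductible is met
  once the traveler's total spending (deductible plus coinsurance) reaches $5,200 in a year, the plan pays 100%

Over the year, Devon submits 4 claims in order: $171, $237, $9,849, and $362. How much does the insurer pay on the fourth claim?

$289.60

#1 ($171): fully absorbed by the deductible. Cost to traveler: $171. OOP to date $171. Plan pays $171 − $171 = $0.
#2 ($237): entire amount goes to the deductible. Cost to traveler: $237. OOP to date $408. Plan pays $237 − $237 = $0.
#3 ($9,849): $799 finishes the deductible; $9,050 goes to coinsurance; coinsurance $9,050 × 20% = $1,810. Cost to traveler: $2,609. OOP to date $3,017. Plan pays $9,849 − $2,609 = $7,240.
#4 ($362): 20% coinsurance on $362 = $72.40. Traveler owes $72.40 (running OOP $3,089.40). Insurer: $362 − $72.40 = $289.60.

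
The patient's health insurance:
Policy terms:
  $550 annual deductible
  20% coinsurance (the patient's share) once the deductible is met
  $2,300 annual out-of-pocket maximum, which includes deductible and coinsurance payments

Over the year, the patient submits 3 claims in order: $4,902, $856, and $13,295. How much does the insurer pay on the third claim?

#1 ($4,902): deductible takes $550, $4,352 remains; coinsurance $4,352 × 20% = $870.40. Patient pays $1,420.40; OOP now $1,420.40. Plan pays $4,902 − $1,420.40 = $3,481.60.
#2 ($856): 20% coinsurance on $856 = $171.20. Patient owes $171.20 (running OOP $1,591.60). Plan pays $856 − $171.20 = $684.80.
#3 ($13,295): 20% coinsurance on $13,295 = $2,659. Adding that to $1,591.60 gives $4,250.60, past the $2,300 cap; patient pays only $2,300 − $1,591.60 = $708.40. Plan pays $13,295 − $708.40 = $12,586.60.

$12,586.60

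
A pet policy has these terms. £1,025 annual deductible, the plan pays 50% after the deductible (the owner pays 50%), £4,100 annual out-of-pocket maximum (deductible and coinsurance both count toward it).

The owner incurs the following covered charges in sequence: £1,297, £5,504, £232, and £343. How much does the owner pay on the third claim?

Bill 1, £1,297: deductible takes £1,025, £272 remains; owner's 50% is £136. Owner owes £1,161 (running OOP £1,161).
Bill 2, £5,504: deductible already satisfied, so owner's share is 50% × £5,504 = £2,752. Owner pays £2,752; OOP now £3,913.
Bill 3, £232: deductible already satisfied, so owner's share is 50% × £232 = £116. Cost to owner: £116. OOP to date £4,029.

£116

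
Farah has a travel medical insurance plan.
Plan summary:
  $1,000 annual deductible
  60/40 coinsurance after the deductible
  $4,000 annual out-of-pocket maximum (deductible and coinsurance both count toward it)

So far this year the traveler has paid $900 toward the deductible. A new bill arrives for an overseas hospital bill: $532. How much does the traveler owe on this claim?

Deductible still to meet: $1,000 − $900 = $100.
That leaves $532 − $100 = $432 for coinsurance.
Traveler's 40% share of $432 is $172.80.
Traveler responsibility before any cap: $100 + $172.80 = $272.80.
Year-to-date out-of-pocket becomes $900 + $272.80 = $1,172.80, still under the $4,000 maximum, so no cap applies.

$272.80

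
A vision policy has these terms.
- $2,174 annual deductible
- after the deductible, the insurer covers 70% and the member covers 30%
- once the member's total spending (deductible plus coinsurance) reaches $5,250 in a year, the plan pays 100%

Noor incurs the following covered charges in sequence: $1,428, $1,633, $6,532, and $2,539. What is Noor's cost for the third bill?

$1,959.60

Claim 1 ($1,428): entire amount goes to the deductible. Member pays $1,428; OOP now $1,428.
Claim 2 ($1,633): $746 to deductible, leaving $887; 30% of $887 = $266.10. Cost to member: $1,012.10. OOP to date $2,440.10.
Claim 3 ($6,532): deductible met; 30% of $6,532 = $1,959.60. Member owes $1,959.60 (running OOP $4,399.70).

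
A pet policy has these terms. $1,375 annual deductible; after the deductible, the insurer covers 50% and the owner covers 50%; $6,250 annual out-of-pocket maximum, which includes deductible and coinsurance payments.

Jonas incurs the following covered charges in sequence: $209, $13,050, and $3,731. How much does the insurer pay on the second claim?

#1 ($209): entire amount goes to the deductible. Owner owes $209 (running OOP $209). Insurer: $209 − $209 = $0.
#2 ($13,050): deductible takes $1,166, $11,884 remains; owner's 50% is $5,942. Together that's $1,166 + $5,942 = $7,108. That would push OOP to $7,317, over the $6,250 cap, so owner pays $6,250 − $209 = $6,041. Insurer: $13,050 − $6,041 = $7,009.

$7,009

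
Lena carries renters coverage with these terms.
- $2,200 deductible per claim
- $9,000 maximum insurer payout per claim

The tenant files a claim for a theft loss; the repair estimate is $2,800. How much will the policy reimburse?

$600

Less the $2,200 deductible: $2,800 − $2,200 = $600.
That's under the $9,000 cap, so the insurer reimburses the full $600.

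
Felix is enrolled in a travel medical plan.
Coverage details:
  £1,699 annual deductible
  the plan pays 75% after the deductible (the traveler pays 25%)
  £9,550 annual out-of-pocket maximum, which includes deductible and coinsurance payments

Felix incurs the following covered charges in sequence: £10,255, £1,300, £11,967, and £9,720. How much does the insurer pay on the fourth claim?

Bill 1, £10,255: deductible takes £1,699, £8,556 remains; coinsurance £8,556 × 25% = £2,139. Traveler owes £3,838 (running OOP £3,838). Plan pays £10,255 − £3,838 = £6,417.
Bill 2, £1,300: 25% coinsurance on £1,300 = £325. Traveler owes £325 (running OOP £4,163). Plan pays £1,300 − £325 = £975.
Bill 3, £11,967: deductible already satisfied, so traveler's share is 25% × £11,967 = £2,991.75. Cost to traveler: £2,991.75. OOP to date £7,154.75. Plan pays £11,967 − £2,991.75 = £8,975.25.
Bill 4, £9,720: 25% coinsurance on £9,720 = £2,430. OOP would hit £9,584.75 > £9,550, so the cap limits the traveler to £9,550 − £7,154.75 = £2,395.25. Plan pays £9,720 − £2,395.25 = £7,324.75.

£7,324.75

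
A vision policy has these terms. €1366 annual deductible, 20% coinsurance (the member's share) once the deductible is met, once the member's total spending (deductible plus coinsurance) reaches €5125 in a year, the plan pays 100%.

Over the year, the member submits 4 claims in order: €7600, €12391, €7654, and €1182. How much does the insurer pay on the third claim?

€7620

#1 (€7600): €1366 finishes the deductible; €6234 goes to coinsurance; member's 20% is €1246.80. Member owes €2612.80 (running OOP €2612.80). Plan pays €7600 − €2612.80 = €4987.20.
#2 (€12391): 20% coinsurance on €12391 = €2478.20. Member owes €2478.20 (running OOP €5091). Plan pays €12391 − €2478.20 = €9912.80.
#3 (€7654): 20% coinsurance on €7654 = €1530.80. That would push OOP to €6621.80, over the €5125 cap, so member pays €5125 − €5091 = €34. Plan pays €7654 − €34 = €7620.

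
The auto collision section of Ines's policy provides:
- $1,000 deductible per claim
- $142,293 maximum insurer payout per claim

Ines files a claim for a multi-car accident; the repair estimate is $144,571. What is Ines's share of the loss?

Less the $1,000 deductible: $144,571 − $1,000 = $143,571.
$143,571 exceeds the $142,293 limit, so the insurer pays the limit: $142,293.
Driver's share is the uncovered remainder: $144,571 − $142,293 = $2,278.

$2,278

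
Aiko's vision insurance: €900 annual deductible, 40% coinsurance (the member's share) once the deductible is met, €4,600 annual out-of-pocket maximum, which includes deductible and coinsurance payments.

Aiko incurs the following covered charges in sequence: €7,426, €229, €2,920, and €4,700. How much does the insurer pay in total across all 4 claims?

Bill 1, €7,426: €900 finishes the deductible; €6,526 goes to coinsurance; coinsurance €6,526 × 40% = €2,610.40. Cost to member: €3,510.40. OOP to date €3,510.40. Plan pays €7,426 − €3,510.40 = €3,915.60.
Bill 2, €229: 40% coinsurance on €229 = €91.60. Member owes €91.60 (running OOP €3,602). Insurer: €229 − €91.60 = €137.40.
Bill 3, €2,920: 40% coinsurance on €2,920 = €1,168. That would push OOP to €4,770, over the €4,600 cap, so member pays €4,600 − €3,602 = €998. Plan pays €2,920 − €998 = €1,922.
Bill 4, €4,700: deductible met; 40% of €4,700 = €1,880. That would push OOP to €6,480, over the €4,600 cap, so member pays €4,600 − €4,600 = €0. Insurer: €4,700 − €0 = €4,700.
Insurer total: €3,915.60 + €137.40 + €1,922 + €4,700 = €10,675.

€10,675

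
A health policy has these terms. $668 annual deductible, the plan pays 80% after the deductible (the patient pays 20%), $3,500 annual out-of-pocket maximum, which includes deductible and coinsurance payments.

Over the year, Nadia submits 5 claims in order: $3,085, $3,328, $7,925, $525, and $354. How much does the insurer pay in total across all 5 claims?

Claim 1 — $3,085: $668 finishes the deductible; $2,417 goes to coinsurance; patient's 20% is $483.40. Patient pays $1,151.40; OOP now $1,151.40. Plan pays $3,085 − $1,151.40 = $1,933.60.
Claim 2 — $3,328: deductible met; 20% of $3,328 = $665.60. Cost to patient: $665.60. OOP to date $1,817. Insurer: $3,328 − $665.60 = $2,662.40.
Claim 3 — $7,925: deductible met; 20% of $7,925 = $1,585. Cost to patient: $1,585. OOP to date $3,402. Plan pays $7,925 − $1,585 = $6,340.
Claim 4 — $525: deductible met; 20% of $525 = $105. OOP would hit $3,507 > $3,500, so the cap limits the patient to $3,500 − $3,402 = $98. Insurer: $525 − $98 = $427.
Claim 5 — $354: deductible met; 20% of $354 = $70.80. OOP would hit $3,570.80 > $3,500, so the cap limits the patient to $3,500 − $3,500 = $0. Plan pays $354 − $0 = $354.
Insurer total = bills − patient's total = $15,217 − $3,500 = $11,717.

$11,717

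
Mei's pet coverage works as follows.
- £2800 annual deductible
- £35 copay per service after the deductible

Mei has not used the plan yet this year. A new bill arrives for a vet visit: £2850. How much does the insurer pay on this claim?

£15

The full £2800 deductible is still open; £2800 of this bill applies to it.
The remaining £50 (= £2850 − £2800) moves to the copay.
Copay on this service: £35.
Owner responsibility: £2800 + £35 = £2835.
The insurer covers the remainder: £2850 − £2835 = £15.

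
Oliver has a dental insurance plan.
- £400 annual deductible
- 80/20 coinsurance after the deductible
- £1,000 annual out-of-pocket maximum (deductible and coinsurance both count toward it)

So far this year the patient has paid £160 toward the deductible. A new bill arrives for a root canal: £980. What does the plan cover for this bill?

£592

£160 of the £400 deductible is already met, leaving £240.
The remaining £740 (= £980 − £240) moves to coinsurance.
Coinsurance: £740 × 20% = £148.
That puts the patient's cost at £240 + £148 = £388 before any cap.
Total out-of-pocket so far would be £160 + £388 = £548, below the £1,000 cap — no reduction.
The insurer covers the remainder: £980 − £388 = £592.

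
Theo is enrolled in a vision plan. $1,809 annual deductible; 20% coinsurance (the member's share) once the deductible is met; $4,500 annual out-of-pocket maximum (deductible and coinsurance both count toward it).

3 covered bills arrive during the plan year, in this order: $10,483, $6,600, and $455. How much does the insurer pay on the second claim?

$5,643.80

Claim 1 — $10,483: $1,809 finishes the deductible; $8,674 goes to coinsurance; member's 20% is $1,734.80. Cost to member: $3,543.80. OOP to date $3,543.80. Plan pays $10,483 − $3,543.80 = $6,939.20.
Claim 2 — $6,600: deductible already satisfied, so member's share is 20% × $6,600 = $1,320. That would push OOP to $4,863.80, over the $4,500 cap, so member pays $4,500 − $3,543.80 = $956.20. Plan pays $6,600 − $956.20 = $5,643.80.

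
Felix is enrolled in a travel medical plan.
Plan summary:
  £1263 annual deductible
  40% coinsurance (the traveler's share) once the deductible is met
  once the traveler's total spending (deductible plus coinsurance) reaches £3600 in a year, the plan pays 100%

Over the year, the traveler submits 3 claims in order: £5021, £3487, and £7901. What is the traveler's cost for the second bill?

£833.80

Claim 1 (£5021): £1263 finishes the deductible; £3758 goes to coinsurance; traveler's 40% is £1503.20. Traveler owes £2766.20 (running OOP £2766.20).
Claim 2 (£3487): deductible met; 40% of £3487 = £1394.80. OOP would hit £4161 > £3600, so the cap limits the traveler to £3600 − £2766.20 = £833.80.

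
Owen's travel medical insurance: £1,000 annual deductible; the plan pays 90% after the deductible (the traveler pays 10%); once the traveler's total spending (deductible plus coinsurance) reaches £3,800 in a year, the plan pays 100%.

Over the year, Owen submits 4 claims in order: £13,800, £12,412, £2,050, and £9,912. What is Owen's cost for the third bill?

Bill 1, £13,800: deductible takes £1,000, £12,800 remains; traveler's 10% is £1,280. Traveler pays £2,280; OOP now £2,280.
Bill 2, £12,412: 10% coinsurance on £12,412 = £1,241.20. Traveler owes £1,241.20 (running OOP £3,521.20).
Bill 3, £2,050: 10% coinsurance on £2,050 = £205. Cost to traveler: £205. OOP to date £3,726.20.

£205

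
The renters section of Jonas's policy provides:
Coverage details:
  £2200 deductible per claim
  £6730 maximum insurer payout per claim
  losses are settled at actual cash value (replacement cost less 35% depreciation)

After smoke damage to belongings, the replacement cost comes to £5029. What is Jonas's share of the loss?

£3960.15

At 35% depreciation, ACV = £5029 − £1760.15 = £3268.85.
Less the £2200 deductible: £3268.85 − £2200 = £1068.85.
£1068.85 ≤ £6730, so the limit doesn't bind; insurer pays £1068.85.
Tenant's share is the uncovered remainder: £5029 − £1068.85 = £3960.15.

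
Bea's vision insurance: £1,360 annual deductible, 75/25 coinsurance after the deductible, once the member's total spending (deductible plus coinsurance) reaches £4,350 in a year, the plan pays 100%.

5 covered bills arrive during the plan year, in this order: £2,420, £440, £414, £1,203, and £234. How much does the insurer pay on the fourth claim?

#1 (£2,420): deductible takes £1,360, £1,060 remains; coinsurance £1,060 × 25% = £265. Member owes £1,625 (running OOP £1,625). Plan pays £2,420 − £1,625 = £795.
#2 (£440): deductible met; 25% of £440 = £110. Member owes £110 (running OOP £1,735). Insurer: £440 − £110 = £330.
#3 (£414): 25% coinsurance on £414 = £103.50. Member pays £103.50; OOP now £1,838.50. Insurer: £414 − £103.50 = £310.50.
#4 (£1,203): 25% coinsurance on £1,203 = £300.75. Member pays £300.75; OOP now £2,139.25. Insurer: £1,203 − £300.75 = £902.25.

£902.25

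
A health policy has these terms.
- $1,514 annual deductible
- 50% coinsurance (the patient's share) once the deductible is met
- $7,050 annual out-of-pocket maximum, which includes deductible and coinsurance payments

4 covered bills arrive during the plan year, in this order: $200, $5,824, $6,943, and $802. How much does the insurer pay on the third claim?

$3,662

Claim 1 — $200: fully absorbed by the deductible. Cost to patient: $200. OOP to date $200. Insurer: $200 − $200 = $0.
Claim 2 — $5,824: deductible takes $1,314, $4,510 remains; 50% of $4,510 = $2,255. Patient pays $3,569; OOP now $3,769. Plan pays $5,824 − $3,569 = $2,255.
Claim 3 — $6,943: deductible met; 50% of $6,943 = $3,471.50. That would push OOP to $7,240.50, over the $7,050 cap, so patient pays $7,050 − $3,769 = $3,281. Plan pays $6,943 − $3,281 = $3,662.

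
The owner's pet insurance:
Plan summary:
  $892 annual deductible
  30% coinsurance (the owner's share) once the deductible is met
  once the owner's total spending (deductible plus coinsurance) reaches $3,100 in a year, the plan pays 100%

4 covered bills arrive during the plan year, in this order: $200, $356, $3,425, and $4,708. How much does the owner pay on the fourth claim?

Bill 1, $200: fully absorbed by the deductible. Owner pays $200; OOP now $200.
Bill 2, $356: all of it applies to the deductible. Owner owes $356 (running OOP $556).
Bill 3, $3,425: deductible takes $336, $3,089 remains; coinsurance $3,089 × 30% = $926.70. Owner pays $1,262.70; OOP now $1,818.70.
Bill 4, $4,708: 30% coinsurance on $4,708 = $1,412.40. OOP would hit $3,231.10 > $3,100, so the cap limits the owner to $3,100 − $1,818.70 = $1,281.30.

$1,281.30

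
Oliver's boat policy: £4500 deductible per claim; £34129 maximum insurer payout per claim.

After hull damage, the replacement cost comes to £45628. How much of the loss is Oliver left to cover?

Subtract the deductible: £45628 − £4500 = £41128.
The £34129 per-incident cap binds; insurer pays £34129.
Owner's share is the uncovered remainder: £45628 − £34129 = £11499.

£11499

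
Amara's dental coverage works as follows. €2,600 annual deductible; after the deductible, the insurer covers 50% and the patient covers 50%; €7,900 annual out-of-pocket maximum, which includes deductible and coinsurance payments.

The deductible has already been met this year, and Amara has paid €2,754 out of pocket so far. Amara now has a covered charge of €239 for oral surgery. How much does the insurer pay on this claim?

€119.50

With the deductible met, the entire €239 is subject to coinsurance.
50% of €239 = €119.50 falls to the patient.
Total out-of-pocket so far would be €2,754 + €119.50 = €2,873.50, below the €7,900 cap — no reduction.
The insurer covers the remainder: €239 − €119.50 = €119.50.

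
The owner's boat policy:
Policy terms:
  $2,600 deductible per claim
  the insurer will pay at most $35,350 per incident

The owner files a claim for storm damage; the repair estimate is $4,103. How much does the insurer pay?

$1,503

After the deductible, $4,103 − $2,600 = $1,503 remains.
$1,503 is within the $35,350 limit, so the insurer pays $1,503.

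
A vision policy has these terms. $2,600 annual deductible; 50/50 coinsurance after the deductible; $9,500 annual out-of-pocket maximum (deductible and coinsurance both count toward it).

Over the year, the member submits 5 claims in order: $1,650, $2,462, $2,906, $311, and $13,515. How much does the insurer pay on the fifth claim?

#1 ($1,650): all of it applies to the deductible. Member owes $1,650 (running OOP $1,650). Insurer: $1,650 − $1,650 = $0.
#2 ($2,462): $950 to deductible, leaving $1,512; 50% of $1,512 = $756. Cost to member: $1,706. OOP to date $3,356. Insurer: $2,462 − $1,706 = $756.
#3 ($2,906): deductible met; 50% of $2,906 = $1,453. Cost to member: $1,453. OOP to date $4,809. Insurer: $2,906 − $1,453 = $1,453.
#4 ($311): 50% coinsurance on $311 = $155.50. Member owes $155.50 (running OOP $4,964.50). Plan pays $311 − $155.50 = $155.50.
#5 ($13,515): deductible already satisfied, so member's share is 50% × $13,515 = $6,757.50. Adding that to $4,964.50 gives $11,722, past the $9,500 cap; member pays only $9,500 − $4,964.50 = $4,535.50. Plan pays $13,515 − $4,535.50 = $8,979.50.

$8,979.50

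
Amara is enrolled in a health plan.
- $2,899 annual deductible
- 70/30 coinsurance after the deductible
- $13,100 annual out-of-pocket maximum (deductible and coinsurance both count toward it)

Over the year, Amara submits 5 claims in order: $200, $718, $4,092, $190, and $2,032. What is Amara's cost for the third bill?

$2,614.30

Claim 1 — $200: fully absorbed by the deductible. Patient owes $200 (running OOP $200).
Claim 2 — $718: entire amount goes to the deductible. Patient pays $718; OOP now $918.
Claim 3 — $4,092: $1,981 to deductible, leaving $2,111; coinsurance $2,111 × 30% = $633.30. Patient owes $2,614.30 (running OOP $3,532.30).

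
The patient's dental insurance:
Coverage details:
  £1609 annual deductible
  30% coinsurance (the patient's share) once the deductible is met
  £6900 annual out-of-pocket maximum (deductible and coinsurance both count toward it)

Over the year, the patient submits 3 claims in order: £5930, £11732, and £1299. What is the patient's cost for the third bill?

£389.70

Bill 1, £5930: deductible takes £1609, £4321 remains; 30% of £4321 = £1296.30. Cost to patient: £2905.30. OOP to date £2905.30.
Bill 2, £11732: 30% coinsurance on £11732 = £3519.60. Patient owes £3519.60 (running OOP £6424.90).
Bill 3, £1299: deductible met; 30% of £1299 = £389.70. Cost to patient: £389.70. OOP to date £6814.60.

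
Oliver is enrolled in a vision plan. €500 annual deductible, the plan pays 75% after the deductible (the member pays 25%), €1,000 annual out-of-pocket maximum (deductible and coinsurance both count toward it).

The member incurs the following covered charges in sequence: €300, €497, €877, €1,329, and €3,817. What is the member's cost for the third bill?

Bill 1, €300: fully absorbed by the deductible. Cost to member: €300. OOP to date €300.
Bill 2, €497: €200 finishes the deductible; €297 goes to coinsurance; coinsurance €297 × 25% = €74.25. Member pays €274.25; OOP now €574.25.
Bill 3, €877: deductible met; 25% of €877 = €219.25. Member pays €219.25; OOP now €793.50.

€219.25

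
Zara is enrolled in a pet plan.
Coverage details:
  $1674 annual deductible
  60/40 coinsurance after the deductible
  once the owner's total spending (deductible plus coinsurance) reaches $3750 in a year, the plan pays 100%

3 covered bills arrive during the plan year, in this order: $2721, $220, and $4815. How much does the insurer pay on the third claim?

$3245.80

Bill 1, $2721: deductible takes $1674, $1047 remains; owner's 40% is $418.80. Owner owes $2092.80 (running OOP $2092.80). Plan pays $2721 − $2092.80 = $628.20.
Bill 2, $220: 40% coinsurance on $220 = $88. Cost to owner: $88. OOP to date $2180.80. Insurer: $220 − $88 = $132.
Bill 3, $4815: 40% coinsurance on $4815 = $1926. OOP would hit $4106.80 > $3750, so the cap limits the owner to $3750 − $2180.80 = $1569.20. Plan pays $4815 − $1569.20 = $3245.80.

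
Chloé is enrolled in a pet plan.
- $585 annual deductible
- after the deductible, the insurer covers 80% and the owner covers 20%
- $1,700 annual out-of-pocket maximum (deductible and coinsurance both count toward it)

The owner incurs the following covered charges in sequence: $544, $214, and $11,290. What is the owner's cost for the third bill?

$1,080.40

#1 ($544): all of it applies to the deductible. Owner pays $544; OOP now $544.
#2 ($214): $41 finishes the deductible; $173 goes to coinsurance; coinsurance $173 × 20% = $34.60. Owner pays $75.60; OOP now $619.60.
#3 ($11,290): deductible already satisfied, so owner's share is 20% × $11,290 = $2,258. OOP would hit $2,877.60 > $1,700, so the cap limits the owner to $1,700 − $619.60 = $1,080.40.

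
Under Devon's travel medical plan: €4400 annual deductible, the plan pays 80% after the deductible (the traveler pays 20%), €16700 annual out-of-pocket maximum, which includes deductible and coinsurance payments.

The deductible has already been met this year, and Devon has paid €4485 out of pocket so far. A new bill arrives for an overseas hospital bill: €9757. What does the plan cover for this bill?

€7805.60

With the deductible met, the entire €9757 is subject to coinsurance.
Coinsurance: €9757 × 20% = €1951.40.
Cumulative spending €4485 + €1951.40 = €6436.40 stays under the €16700 maximum.
Insurer pays the balance: €9757 − €1951.40 = €7805.60.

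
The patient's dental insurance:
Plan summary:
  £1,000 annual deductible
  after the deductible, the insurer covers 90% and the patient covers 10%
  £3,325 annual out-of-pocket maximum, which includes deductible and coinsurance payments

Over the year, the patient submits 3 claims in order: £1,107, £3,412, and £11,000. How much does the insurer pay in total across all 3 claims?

£13,067.10

Bill 1, £1,107: deductible takes £1,000, £107 remains; patient's 10% is £10.70. Cost to patient: £1,010.70. OOP to date £1,010.70. Plan pays £1,107 − £1,010.70 = £96.30.
Bill 2, £3,412: deductible already satisfied, so patient's share is 10% × £3,412 = £341.20. Cost to patient: £341.20. OOP to date £1,351.90. Plan pays £3,412 − £341.20 = £3,070.80.
Bill 3, £11,000: deductible met; 10% of £11,000 = £1,100. Cost to patient: £1,100. OOP to date £2,451.90. Plan pays £11,000 − £1,100 = £9,900.
Insurer total = bills − patient's total = £15,519 − £2,451.90 = £13,067.10.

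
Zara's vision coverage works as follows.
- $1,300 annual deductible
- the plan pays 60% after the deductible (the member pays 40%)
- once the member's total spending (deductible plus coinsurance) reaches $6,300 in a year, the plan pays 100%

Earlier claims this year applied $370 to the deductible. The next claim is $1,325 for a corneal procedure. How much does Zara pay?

$370 of the $1,300 deductible is already met, leaving $930.
That leaves $1,325 − $930 = $395 for coinsurance.
40% of $395 = $158 falls to the member.
Member responsibility before any cap: $930 + $158 = $1,088.
Cumulative spending $370 + $1,088 = $1,458 stays under the $6,300 maximum.

$1,088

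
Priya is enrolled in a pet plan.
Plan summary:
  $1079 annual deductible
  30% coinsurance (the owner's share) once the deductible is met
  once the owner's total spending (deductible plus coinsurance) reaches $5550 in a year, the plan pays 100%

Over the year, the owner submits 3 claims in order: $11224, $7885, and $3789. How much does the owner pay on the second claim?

$1427.50

#1 ($11224): $1079 finishes the deductible; $10145 goes to coinsurance; 30% of $10145 = $3043.50. Owner owes $4122.50 (running OOP $4122.50).
#2 ($7885): deductible met; 30% of $7885 = $2365.50. Adding that to $4122.50 gives $6488, past the $5550 cap; owner pays only $5550 − $4122.50 = $1427.50.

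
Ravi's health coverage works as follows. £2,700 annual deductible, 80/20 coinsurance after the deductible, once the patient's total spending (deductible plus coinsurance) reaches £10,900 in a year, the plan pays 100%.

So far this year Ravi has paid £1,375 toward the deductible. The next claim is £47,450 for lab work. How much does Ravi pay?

Remaining deductible: £2,700 − £1,375 = £1,325.
After the £1,325 deductible portion, £47,450 − £1,325 = £46,125 is subject to coinsurance.
Coinsurance: £46,125 × 20% = £9,225.
Patient responsibility before any cap: £1,325 + £9,225 = £10,550.
Year-to-date out-of-pocket would reach £1,375 + £10,550 = £11,925, above the £10,900 maximum, so the patient pays only £10,900 − £1,375 = £9,525.

£9,525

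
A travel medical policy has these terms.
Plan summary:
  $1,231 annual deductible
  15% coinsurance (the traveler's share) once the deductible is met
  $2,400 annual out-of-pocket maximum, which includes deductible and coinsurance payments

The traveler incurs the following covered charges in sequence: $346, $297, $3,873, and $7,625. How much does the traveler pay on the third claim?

Bill 1, $346: fully absorbed by the deductible. Traveler pays $346; OOP now $346.
Bill 2, $297: all of it applies to the deductible. Traveler pays $297; OOP now $643.
Bill 3, $3,873: deductible takes $588, $3,285 remains; traveler's 15% is $492.75. Traveler owes $1,080.75 (running OOP $1,723.75).

$1,080.75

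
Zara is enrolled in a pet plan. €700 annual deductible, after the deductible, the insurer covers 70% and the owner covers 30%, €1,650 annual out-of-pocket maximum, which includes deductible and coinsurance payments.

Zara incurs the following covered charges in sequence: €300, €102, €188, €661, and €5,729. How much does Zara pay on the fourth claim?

€275.30

Claim 1 (€300): fully absorbed by the deductible. Owner pays €300; OOP now €300.
Claim 2 (€102): fully absorbed by the deductible. Owner pays €102; OOP now €402.
Claim 3 (€188): fully absorbed by the deductible. Cost to owner: €188. OOP to date €590.
Claim 4 (€661): deductible takes €110, €551 remains; owner's 30% is €165.30. Cost to owner: €275.30. OOP to date €865.30.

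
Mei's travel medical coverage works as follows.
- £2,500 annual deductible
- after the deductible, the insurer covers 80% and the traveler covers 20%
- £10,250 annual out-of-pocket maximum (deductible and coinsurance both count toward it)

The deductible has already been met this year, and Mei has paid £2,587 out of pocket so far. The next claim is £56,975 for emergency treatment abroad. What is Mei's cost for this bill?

With the deductible met, the entire £56,975 is subject to coinsurance.
20% of £56,975 = £11,395 falls to the traveler.
That would bring total out-of-pocket to £13,982, past the £10,250 cap. The traveler is capped at £10,250 − £2,587 = £7,663 on this claim.

£7,663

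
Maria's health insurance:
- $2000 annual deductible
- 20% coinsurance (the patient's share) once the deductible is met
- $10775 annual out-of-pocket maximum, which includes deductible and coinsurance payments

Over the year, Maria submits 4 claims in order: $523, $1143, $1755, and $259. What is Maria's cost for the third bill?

Claim 1 — $523: entire amount goes to the deductible. Patient pays $523; OOP now $523.
Claim 2 — $1143: entire amount goes to the deductible. Cost to patient: $1143. OOP to date $1666.
Claim 3 — $1755: $334 finishes the deductible; $1421 goes to coinsurance; 20% of $1421 = $284.20. Patient owes $618.20 (running OOP $2284.20).

$618.20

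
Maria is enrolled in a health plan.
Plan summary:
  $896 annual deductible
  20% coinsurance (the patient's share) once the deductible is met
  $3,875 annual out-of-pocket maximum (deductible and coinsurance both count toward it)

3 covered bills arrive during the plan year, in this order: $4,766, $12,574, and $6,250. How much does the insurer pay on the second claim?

$10,369

Claim 1 — $4,766: $896 finishes the deductible; $3,870 goes to coinsurance; coinsurance $3,870 × 20% = $774. Patient pays $1,670; OOP now $1,670. Insurer: $4,766 − $1,670 = $3,096.
Claim 2 — $12,574: deductible already satisfied, so patient's share is 20% × $12,574 = $2,514.80. Adding that to $1,670 gives $4,184.80, past the $3,875 cap; patient pays only $3,875 − $1,670 = $2,205. Plan pays $12,574 − $2,205 = $10,369.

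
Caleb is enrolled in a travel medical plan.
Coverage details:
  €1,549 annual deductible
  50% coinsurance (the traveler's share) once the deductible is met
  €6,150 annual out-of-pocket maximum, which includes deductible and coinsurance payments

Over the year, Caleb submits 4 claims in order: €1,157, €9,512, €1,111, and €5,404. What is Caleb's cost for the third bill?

€41

Claim 1 — €1,157: all of it applies to the deductible. Traveler pays €1,157; OOP now €1,157.
Claim 2 — €9,512: €392 to deductible, leaving €9,120; coinsurance €9,120 × 50% = €4,560. Cost to traveler: €4,952. OOP to date €6,109.
Claim 3 — €1,111: deductible met; 50% of €1,111 = €555.50. That would push OOP to €6,664.50, over the €6,150 cap, so traveler pays €6,150 − €6,109 = €41.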